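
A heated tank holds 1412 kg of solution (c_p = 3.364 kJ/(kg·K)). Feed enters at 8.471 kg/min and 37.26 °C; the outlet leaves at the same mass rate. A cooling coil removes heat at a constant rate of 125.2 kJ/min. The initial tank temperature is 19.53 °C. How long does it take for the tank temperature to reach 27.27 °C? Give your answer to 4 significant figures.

144.7 min

Energy balance: M c_p dT/dt = ṁ c_p (T_in − T) − 125.2.
τ = M/ṁ = 166.686 min; T_ss = T_in − Q̇/(ṁ c_p) = 32.8665 °C.
T(t) = T_ss + (T₀ − T_ss) e^(−t/τ). Set T = 27.27:
e^(−t/τ) = (27.27 − 32.8665)/(19.53 − 32.8665) = 0.419637
t = −166.686 · ln(0.419637) = 144.745 min.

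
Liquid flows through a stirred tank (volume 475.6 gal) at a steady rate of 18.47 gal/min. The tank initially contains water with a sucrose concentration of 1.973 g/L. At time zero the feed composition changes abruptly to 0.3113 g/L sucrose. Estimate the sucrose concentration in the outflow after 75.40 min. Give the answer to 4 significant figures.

0.4002 g/L

Accumulation = in − out for the solute gives V dC/dt = Q(C_in − C).
So dC/dt = (C_in − C)/τ with τ = V/Q = 475.6/18.47 = 25.7499 min.
This is linear first-order; C(t) = C_in + (C₀ − C_in) e^(−t/τ).
C(75.40) = 0.3113 + (1.973 − 0.3113)·e^(−75.40/25.7499) = 0.3113 + (1.66170)·0.0534948 = 0.400192 g/L.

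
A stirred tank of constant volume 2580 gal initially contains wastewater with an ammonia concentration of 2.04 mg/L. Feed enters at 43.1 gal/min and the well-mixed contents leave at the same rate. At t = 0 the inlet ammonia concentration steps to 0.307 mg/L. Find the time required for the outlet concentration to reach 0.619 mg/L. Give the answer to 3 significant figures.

103 min

Mass balance on the solute (V constant): V dC/dt = Q(C_in − C), so τ = V/Q = 59.861 min.
C(t) = C_in + (C₀ − C_in) e^(−t/τ). Set C = 0.619 and solve for t:
e^(−t/τ) = (C − C_in)/(C₀ − C_in) = (0.619 − 0.307)/(2.04 − 0.307) = 0.18003
t = −τ ln(…) = 59.861 × 1.7146 = 102.64 min.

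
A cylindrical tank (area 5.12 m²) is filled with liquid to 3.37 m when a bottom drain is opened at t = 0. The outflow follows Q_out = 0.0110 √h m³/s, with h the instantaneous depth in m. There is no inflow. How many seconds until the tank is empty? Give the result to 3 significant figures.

1710 s

Mass balance (ρ constant): A dh/dt = −0.0110 √h.
This is separable: 2 d(√h)/dt = −0.0110/A, so √h = √h₀ − (0.0110/(2A)) t.
Tank is empty when √h = 0: t_empty = 2A√h₀/0.0110.
t_empty = 2·5.12·√3.37/0.0110 = 10.240·1.8358/0.0110 = 1708.9 s.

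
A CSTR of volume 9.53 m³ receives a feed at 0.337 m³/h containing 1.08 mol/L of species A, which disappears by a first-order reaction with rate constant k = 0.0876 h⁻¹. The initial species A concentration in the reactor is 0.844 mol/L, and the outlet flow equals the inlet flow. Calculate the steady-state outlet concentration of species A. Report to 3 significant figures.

Species balance: V dC/dt = Q C_in − Q C − k V C.
Steady state (dC/dt = 0): C_ss = Q C_in/(Q + kV) = C_in/(1 + kV/Q).
C_ss = 0.337·1.08/(0.337 + 0.0876·9.53) = 0.36396/1.1718 = 0.31059 mol/L.

0.311 mol/L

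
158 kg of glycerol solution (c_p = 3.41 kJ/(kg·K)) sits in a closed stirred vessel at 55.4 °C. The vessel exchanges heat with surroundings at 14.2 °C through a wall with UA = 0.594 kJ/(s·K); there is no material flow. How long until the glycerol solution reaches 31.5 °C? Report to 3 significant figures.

First-law balance (no shaft work): M c_p dT/dt = −UA(T − T_amb).
τ = M c_p/UA = 907.04 s; T_ss = T_amb = 14.200 °C.
T(t) = T_ss + (T₀ − T_ss)e^(−t/τ); set T = 31.5:
t = −τ ln[(T − T_ss)/(T₀ − T_ss)] = −907.04 · ln(0.41990) = 787.06 s.

787 s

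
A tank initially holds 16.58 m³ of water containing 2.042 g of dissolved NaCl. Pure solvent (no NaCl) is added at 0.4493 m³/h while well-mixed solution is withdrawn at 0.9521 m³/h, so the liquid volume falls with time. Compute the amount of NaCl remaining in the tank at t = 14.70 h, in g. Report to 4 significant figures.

0.6679 g

Total volume: dV/dt = Q_in − Q_out = -0.502800 m³/h, so V(t) = 16.58 − 0.502800 t and V(14.70) = 9.18884 m³.
Species balance (pure solvent in): dm/dt = −Q_out · m/V(t).
Separate: dm/m = −Q_out dt/V(t) ⇒ ln(m/m₀) = −(Q_out/(Q_in−Q_out)) ln(V/V₀).
m = m₀ (V₀/V)^(Q_out/(Q_in−Q_out)) = 2.042 × (16.58/9.18884)^(-1.89360) = 0.667855 g.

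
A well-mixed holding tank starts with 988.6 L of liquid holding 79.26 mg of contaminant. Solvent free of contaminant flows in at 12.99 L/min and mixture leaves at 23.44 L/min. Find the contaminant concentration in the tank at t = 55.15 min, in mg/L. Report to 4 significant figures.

0.02703 mg/L

Let m(t) be the amount of contaminant. Volume: V(t) = V₀ + (Q_in − Q_out) t = 988.6 − 10.4500 t; V(55.15) = 412.283 L.
No contaminant enters, so dm/dt = −Q_out · (m/V).
dm/m = −Q_out dt/(V₀ − 10.4500 t); integrating gives ln(m/m₀) = −(Q_out/(Q_in−Q_out)) ln(V/V₀).
m = m₀ (V₀/V)^(Q_out/(Q_in−Q_out)) = 79.26 × (988.6/412.283)^(-2.24306) = 11.1450 mg.
C = m/V = 11.1450/412.283 = 0.0270325 mg/L.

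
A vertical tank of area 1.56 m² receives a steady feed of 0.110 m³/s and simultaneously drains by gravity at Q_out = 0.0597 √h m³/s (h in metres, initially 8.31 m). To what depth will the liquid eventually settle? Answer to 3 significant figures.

Level balance: A dh/dt = 0.110 − 0.0597 √h. Setting dh/dt = 0:
Q_in = 0.0597 √h_ss ⇒ √h_ss = 0.110/0.0597 = 1.8425.
h_ss = 1.8425² = 3.3950 m. (Since h₀ = 8.31 m > h_ss, the level will fall toward this value.)

3.39 m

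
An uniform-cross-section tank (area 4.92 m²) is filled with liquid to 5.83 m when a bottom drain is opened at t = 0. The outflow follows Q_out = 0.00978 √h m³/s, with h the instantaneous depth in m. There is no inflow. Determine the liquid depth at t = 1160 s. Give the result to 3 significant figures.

1.59 m

With no inflow, A dh/dt = −0.00978 √h.
∫ h^(−1/2) dh = −(0.00978/A) ∫ dt, giving 2√h = 2√h₀ − (0.00978/A) t.
√h = √5.83 − 0.00978·1160/(2·4.92) = 2.4145 − 1.1529 = 1.2616.
h = 1.2616² = 1.5917 m.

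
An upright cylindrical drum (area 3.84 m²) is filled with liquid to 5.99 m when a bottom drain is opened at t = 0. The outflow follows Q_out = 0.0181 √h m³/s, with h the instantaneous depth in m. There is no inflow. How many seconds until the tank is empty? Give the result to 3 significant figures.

With no inflow, A dh/dt = −0.0181 √h.
Separate and integrate: 2(√h − √h₀) = −(0.0181/A) t.
Tank is empty when √h = 0: t_empty = 2A√h₀/0.0181.
t_empty = 2·3.84·√5.99/0.0181 = 7.6800·2.4474/0.0181 = 1038.5 s.

1040 s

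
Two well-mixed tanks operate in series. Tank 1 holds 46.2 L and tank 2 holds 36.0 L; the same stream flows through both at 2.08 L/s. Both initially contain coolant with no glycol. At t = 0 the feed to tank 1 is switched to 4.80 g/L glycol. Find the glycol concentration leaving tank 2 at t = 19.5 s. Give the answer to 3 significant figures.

1.25 g/L

Time constants: τᵢ = Vᵢ/Q for each well-mixed tank.
τ₁ = 46.2/2.08 = 22.212 s; τ₂ = 36.0/2.08 = 17.308 s.
Solving the cascade with C₁(0)=C₂(0)=0 gives C₂(t) = C_in[1 − (τ₁ e^(−t/τ₁) − τ₂ e^(−t/τ₂))/(τ₁ − τ₂)].
At t = 19.5: e^(−t/τ₁) = 0.41565, e^(−t/τ₂) = 0.32411.
C₂ = 4.80·[1 − (22.212·0.41565 − 17.308·0.32411)/(4.9038)] = 4.80·0.26129 = 1.2542 g/L.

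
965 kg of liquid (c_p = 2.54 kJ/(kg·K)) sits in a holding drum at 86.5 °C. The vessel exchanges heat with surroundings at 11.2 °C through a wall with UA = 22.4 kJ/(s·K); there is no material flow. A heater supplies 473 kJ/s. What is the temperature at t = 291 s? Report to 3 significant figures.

Lumped-capacitance energy balance: M c_p dT/dt = UA(T_amb − T) + Q̇.
dT/dt = (T_ss − T)/τ with T_ss = T_amb + Q̇/UA = 11.2 + 473/22.4 = 32.316 °C, τ = M c_p/UA = 965·2.54/22.4 = 109.42 s.
Integrating: T(t) = T_ss + (T₀ − T_ss) e^(−t/τ).
T(291) = 32.316 + (54.184)·0.069992 = 36.109 °C.

36.1 °C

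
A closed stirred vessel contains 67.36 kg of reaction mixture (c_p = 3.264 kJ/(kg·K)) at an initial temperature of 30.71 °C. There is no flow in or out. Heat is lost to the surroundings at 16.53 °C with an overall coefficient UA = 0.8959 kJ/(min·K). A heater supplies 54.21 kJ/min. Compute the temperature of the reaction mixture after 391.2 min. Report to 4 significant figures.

67.63 °C

Lumped-capacitance energy balance: M c_p dT/dt = UA(T_amb − T) + Q̇.
dT/dt = (T_ss − T)/τ with T_ss = T_amb + Q̇/UA = 16.53 + 54.21/0.8959 = 77.0390 °C, τ = M c_p/UA = 67.36·3.264/0.8959 = 245.410 min.
T approaches T_ss exponentially: T(t) = T_ss + (T₀ − T_ss) e^(−t/τ).
T(391.2) = 77.0390 + (-46.3290)·0.203098 = 67.6296 °C.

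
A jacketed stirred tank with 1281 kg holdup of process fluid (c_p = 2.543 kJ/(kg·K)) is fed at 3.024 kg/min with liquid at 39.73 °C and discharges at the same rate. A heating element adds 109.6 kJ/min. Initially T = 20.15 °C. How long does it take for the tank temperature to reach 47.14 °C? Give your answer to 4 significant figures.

677.1 min

Unsteady energy balance on the tank contents: M c_p dT/dt = ṁ c_p (T_in − T) + 109.6.
τ = M/ṁ = 423.611 min; T_ss = T_in + Q̇/(ṁ c_p) = 53.9822 °C.
T(t) = T_ss + (T₀ − T_ss) e^(−t/τ). Set T = 47.14:
e^(−t/τ) = (47.14 − 53.9822)/(20.15 − 53.9822) = 0.202240
t = −423.611 · ln(0.202240) = 677.058 min.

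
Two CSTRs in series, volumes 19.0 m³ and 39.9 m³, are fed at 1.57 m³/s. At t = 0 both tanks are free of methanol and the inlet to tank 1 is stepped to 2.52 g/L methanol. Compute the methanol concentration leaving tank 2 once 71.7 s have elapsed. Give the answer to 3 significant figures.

2.24 g/L

Each tank obeys Vᵢ dCᵢ/dt = Q(Cᵢ₋₁ − Cᵢ), so τᵢ = Vᵢ/Q.
τ₁ = 19.0/1.57 = 12.102 s; τ₂ = 39.9/1.57 = 25.414 s.
Tank 1: C₁ = C_in(1 − e^(−t/τ₁)). Tank 2 (τ₁ ≠ τ₂): C₂ = C_in[1 − (τ₁ e^(−t/τ₁) − τ₂ e^(−t/τ₂))/(τ₁ − τ₂)].
At t = 71.7: e^(−t/τ₁) = 0.0026727, e^(−t/τ₂) = 0.059530.
C₂ = 2.52·[1 − (12.102·0.0026727 − 25.414·0.059530)/(-13.312)] = 2.52·0.88878 = 2.2397 g/L.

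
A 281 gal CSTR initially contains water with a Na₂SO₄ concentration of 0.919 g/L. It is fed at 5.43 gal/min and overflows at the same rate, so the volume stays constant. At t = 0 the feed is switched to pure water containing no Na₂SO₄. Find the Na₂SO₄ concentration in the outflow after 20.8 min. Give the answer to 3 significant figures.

0.615 g/L

Mass balance on the solute (V constant): V dC/dt = Q(C_in − C).
Time constant τ = V/Q = 281/5.43 = 51.750 min.
Integrating: C(t) = C_in + (C₀ − C_in) e^(−t/τ).
C(20.8) = 0 + (0.919 − 0)·e^(−20.8/51.750) = 0 + (0.91900)·0.66902 = 0.61483 g/L.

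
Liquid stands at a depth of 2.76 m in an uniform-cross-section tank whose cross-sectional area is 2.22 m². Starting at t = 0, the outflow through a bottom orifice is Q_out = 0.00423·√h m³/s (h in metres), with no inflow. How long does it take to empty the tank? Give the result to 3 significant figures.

With no inflow, A dh/dt = −0.00423 √h.
Separate and integrate: 2(√h − √h₀) = −(0.00423/A) t.
Tank is empty when √h = 0: t_empty = 2A√h₀/0.00423.
t_empty = 2·2.22·√2.76/0.00423 = 4.4400·1.6613/0.00423 = 1743.8 s.

1740 s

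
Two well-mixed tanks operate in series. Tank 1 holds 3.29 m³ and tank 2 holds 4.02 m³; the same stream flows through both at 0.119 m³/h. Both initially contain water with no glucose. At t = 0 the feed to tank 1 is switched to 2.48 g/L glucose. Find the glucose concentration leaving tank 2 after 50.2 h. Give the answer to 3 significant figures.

1.21 g/L

Species balance on tank i: dCᵢ/dt = (Cᵢ₋₁ − Cᵢ)/τᵢ with τᵢ = Vᵢ/Q.
τ₁ = 3.29/0.119 = 27.647 h; τ₂ = 4.02/0.119 = 33.782 h.
Tank 1: C₁ = C_in(1 − e^(−t/τ₁)). Tank 2 (τ₁ ≠ τ₂): C₂ = C_in[1 − (τ₁ e^(−t/τ₁) − τ₂ e^(−t/τ₂))/(τ₁ − τ₂)].
At t = 50.2: e^(−t/τ₁) = 0.16272, e^(−t/τ₂) = 0.22627.
C₂ = 2.48·[1 − (27.647·0.16272 − 33.782·0.22627)/(-6.1345)] = 2.48·0.48730 = 1.2085 g/L.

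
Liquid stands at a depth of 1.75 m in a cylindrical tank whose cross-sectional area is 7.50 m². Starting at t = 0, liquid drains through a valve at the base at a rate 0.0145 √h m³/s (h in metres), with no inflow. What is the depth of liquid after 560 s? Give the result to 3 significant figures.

Accumulation of liquid (constant cross-section A): A dh/dt = −0.0145 √h.
This is separable: 2 d(√h)/dt = −0.0145/A, so √h = √h₀ − (0.0145/(2A)) t.
√h = √1.75 − 0.0145·560/(2·7.50) = 1.3229 − 0.54133 = 0.78154.
h = 0.78154² = 0.61081 m.

0.611 m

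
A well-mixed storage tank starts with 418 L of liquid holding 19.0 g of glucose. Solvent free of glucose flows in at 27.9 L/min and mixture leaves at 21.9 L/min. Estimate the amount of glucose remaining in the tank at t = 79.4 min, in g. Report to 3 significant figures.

Total volume: dV/dt = Q_in − Q_out = 6.0000 L/min, so V(t) = 418 + 6.0000 t and V(79.4) = 894.40 L.
No glucose enters, so dm/dt = −Q_out · (m/V).
dm/m = −Q_out dt/(V₀ + 6.0000 t); integrating gives ln(m/m₀) = −(Q_out/(Q_in−Q_out)) ln(V/V₀).
m = m₀ (V₀/V)^(Q_out/(Q_in−Q_out)) = 19.0 × (418/894.40)^(3.6500) = 1.1829 g.

1.18 g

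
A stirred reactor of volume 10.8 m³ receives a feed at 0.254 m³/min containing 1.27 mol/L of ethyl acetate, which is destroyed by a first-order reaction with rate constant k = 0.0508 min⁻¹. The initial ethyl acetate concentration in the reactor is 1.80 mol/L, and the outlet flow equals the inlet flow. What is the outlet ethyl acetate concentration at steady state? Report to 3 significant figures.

Accumulation = in − out − consumed: V dC/dt = Q C_in − Q C − k V C.
Steady state (dC/dt = 0): C_ss = Q C_in/(Q + kV) = C_in/(1 + kV/Q).
C_ss = 0.254·1.27/(0.254 + 0.0508·10.8) = 0.32258/0.80264 = 0.40190 mol/L.

0.402 mol/L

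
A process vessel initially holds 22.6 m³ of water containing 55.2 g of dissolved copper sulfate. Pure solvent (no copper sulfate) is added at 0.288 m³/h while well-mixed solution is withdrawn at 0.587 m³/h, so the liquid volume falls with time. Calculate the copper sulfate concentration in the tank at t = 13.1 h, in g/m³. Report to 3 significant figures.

Let m(t) be the amount of copper sulfate. Volume: V(t) = V₀ + (Q_in − Q_out) t = 22.6 − 0.29900 t; V(13.1) = 18.683 m³.
Solute balance: dm/dt = 0 − Q_out C = −Q_out m/V(t).
Separate: dm/m = −Q_out dt/V(t) ⇒ ln(m/m₀) = −(Q_out/(Q_in−Q_out)) ln(V/V₀).
m = m₀ (V₀/V)^(Q_out/(Q_in−Q_out)) = 55.2 × (22.6/18.683)^(-1.9632) = 37.989 g.
C = m/V = 37.989/18.683 = 2.0333 g/m³.

2.03 g/m³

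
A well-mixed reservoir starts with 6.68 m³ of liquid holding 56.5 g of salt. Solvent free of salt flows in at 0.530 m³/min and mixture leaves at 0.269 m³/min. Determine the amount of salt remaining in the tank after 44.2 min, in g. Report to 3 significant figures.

20.1 g

Let m(t) be the amount of salt. Volume: V(t) = V₀ + (Q_in − Q_out) t = 6.68 + 0.26100 t; V(44.2) = 18.216 m³.
No salt enters, so dm/dt = −Q_out · (m/V).
dm/m = −Q_out dt/(V₀ + 0.26100 t); integrating gives ln(m/m₀) = −(Q_out/(Q_in−Q_out)) ln(V/V₀).
m = m₀ (V₀/V)^(Q_out/(Q_in−Q_out)) = 56.5 × (6.68/18.216)^(1.0307) = 20.092 g.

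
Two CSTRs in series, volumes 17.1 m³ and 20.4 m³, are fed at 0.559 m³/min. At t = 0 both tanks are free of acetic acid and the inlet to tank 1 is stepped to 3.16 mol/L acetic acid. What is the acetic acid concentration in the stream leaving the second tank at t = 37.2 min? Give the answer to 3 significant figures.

0.965 mol/L

Time constants: τᵢ = Vᵢ/Q for each well-mixed tank.
τ₁ = 17.1/0.559 = 30.590 min; τ₂ = 20.4/0.559 = 36.494 min.
Tank 1: C₁ = C_in(1 − e^(−t/τ₁)). Tank 2 (τ₁ ≠ τ₂): C₂ = C_in[1 − (τ₁ e^(−t/τ₁) − τ₂ e^(−t/τ₂))/(τ₁ − τ₂)].
At t = 37.2: e^(−t/τ₁) = 0.29639, e^(−t/τ₂) = 0.36083.
C₂ = 3.16·[1 − (30.590·0.29639 − 36.494·0.36083)/(-5.9034)] = 3.16·0.30528 = 0.96468 mol/L.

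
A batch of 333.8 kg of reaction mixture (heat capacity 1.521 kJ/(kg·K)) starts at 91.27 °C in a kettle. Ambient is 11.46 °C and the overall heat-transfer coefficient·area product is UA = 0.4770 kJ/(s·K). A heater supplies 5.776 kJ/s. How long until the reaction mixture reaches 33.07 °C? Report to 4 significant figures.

2090 s

Lumped-capacitance energy balance: M c_p dT/dt = UA(T_amb − T) + Q̇.
τ = M c_p/UA = 1064.38 s; T_ss = T_amb + Q̇/UA = 11.46 + 5.776/0.4770 = 23.5690 °C.
T(t) = T_ss + (T₀ − T_ss)e^(−t/τ); set T = 33.07:
t = −τ ln[(T − T_ss)/(T₀ − T_ss)] = −1064.38 · ln(0.140337) = 2090.13 s.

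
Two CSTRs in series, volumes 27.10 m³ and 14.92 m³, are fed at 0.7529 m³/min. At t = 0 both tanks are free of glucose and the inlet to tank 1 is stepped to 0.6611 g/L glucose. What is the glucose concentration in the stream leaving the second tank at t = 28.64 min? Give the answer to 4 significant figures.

Species balance on tank i: dCᵢ/dt = (Cᵢ₋₁ − Cᵢ)/τᵢ with τᵢ = Vᵢ/Q.
τ₁ = 27.10/0.7529 = 35.9942 min; τ₂ = 14.92/0.7529 = 19.8167 min.
Tank 1: C₁ = C_in(1 − e^(−t/τ₁)). Tank 2 (τ₁ ≠ τ₂): C₂ = C_in[1 − (τ₁ e^(−t/τ₁) − τ₂ e^(−t/τ₂))/(τ₁ − τ₂)].
At t = 28.64: e^(−t/τ₁) = 0.451272, e^(−t/τ₂) = 0.235688.
C₂ = 0.6611·[1 − (35.9942·0.451272 − 19.8167·0.235688)/(16.1774)] = 0.6611·0.284647 = 0.188180 g/L.

0.1882 g/L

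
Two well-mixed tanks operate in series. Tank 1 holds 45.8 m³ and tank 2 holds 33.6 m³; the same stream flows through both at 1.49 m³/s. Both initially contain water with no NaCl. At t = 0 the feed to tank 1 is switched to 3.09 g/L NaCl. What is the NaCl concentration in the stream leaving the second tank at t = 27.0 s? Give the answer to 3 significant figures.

0.841 g/L

Species balance on tank i: dCᵢ/dt = (Cᵢ₋₁ − Cᵢ)/τᵢ with τᵢ = Vᵢ/Q.
τ₁ = 45.8/1.49 = 30.738 s; τ₂ = 33.6/1.49 = 22.550 s.
Tank 1: C₁ = C_in(1 − e^(−t/τ₁)). Tank 2 (τ₁ ≠ τ₂): C₂ = C_in[1 − (τ₁ e^(−t/τ₁) − τ₂ e^(−t/τ₂))/(τ₁ − τ₂)].
At t = 27.0: e^(−t/τ₁) = 0.41545, e^(−t/τ₂) = 0.30200.
C₂ = 3.09·[1 − (30.738·0.41545 − 22.550·0.30200)/(8.1879)] = 3.09·0.27209 = 0.84076 g/L.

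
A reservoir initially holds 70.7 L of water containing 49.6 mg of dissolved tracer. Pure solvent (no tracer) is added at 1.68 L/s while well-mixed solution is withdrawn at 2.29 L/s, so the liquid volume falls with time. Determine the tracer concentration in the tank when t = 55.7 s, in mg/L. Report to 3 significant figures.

0.115 mg/L

Total volume: dV/dt = Q_in − Q_out = -0.61000 L/s, so V(t) = 70.7 − 0.61000 t and V(55.7) = 36.723 L.
No tracer enters, so dm/dt = −Q_out · (m/V).
Separate: dm/m = −Q_out dt/V(t) ⇒ ln(m/m₀) = −(Q_out/(Q_in−Q_out)) ln(V/V₀).
m = m₀ (V₀/V)^(Q_out/(Q_in−Q_out)) = 49.6 × (70.7/36.723)^(-3.7541) = 4.2414 mg.
C = m/V = 4.2414/36.723 = 0.11550 mg/L.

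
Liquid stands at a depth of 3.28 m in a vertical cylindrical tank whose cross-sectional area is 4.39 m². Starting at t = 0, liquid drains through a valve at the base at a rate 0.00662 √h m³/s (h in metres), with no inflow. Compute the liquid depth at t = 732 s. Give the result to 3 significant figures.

With no inflow, A dh/dt = −0.00662 √h.
∫ h^(−1/2) dh = −(0.00662/A) ∫ dt, giving 2√h = 2√h₀ − (0.00662/A) t.
√h = √3.28 − 0.00662·732/(2·4.39) = 1.8111 − 0.55192 = 1.2592.
h = 1.2592² = 1.5855 m.

1.59 m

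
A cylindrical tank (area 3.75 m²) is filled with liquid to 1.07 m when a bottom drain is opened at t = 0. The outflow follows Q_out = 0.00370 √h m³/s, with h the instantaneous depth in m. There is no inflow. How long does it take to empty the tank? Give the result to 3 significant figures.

2100 s

With no inflow, A dh/dt = −0.00370 √h.
This is separable: 2 d(√h)/dt = −0.00370/A, so √h = √h₀ − (0.00370/(2A)) t.
Tank is empty when √h = 0: t_empty = 2A√h₀/0.00370.
t_empty = 2·3.75·√1.07/0.00370 = 7.5000·1.0344/0.00370 = 2096.8 s.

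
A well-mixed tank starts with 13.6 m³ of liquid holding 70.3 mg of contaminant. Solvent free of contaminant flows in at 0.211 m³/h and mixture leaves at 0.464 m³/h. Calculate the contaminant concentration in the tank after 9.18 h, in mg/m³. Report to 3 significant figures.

4.42 mg/m³

Let m(t) be the amount of contaminant. Volume: V(t) = V₀ + (Q_in − Q_out) t = 13.6 − 0.25300 t; V(9.18) = 11.277 m³.
Solute balance: dm/dt = 0 − Q_out C = −Q_out m/V(t).
Separate: dm/m = −Q_out dt/V(t) ⇒ ln(m/m₀) = −(Q_out/(Q_in−Q_out)) ln(V/V₀).
m = m₀ (V₀/V)^(Q_out/(Q_in−Q_out)) = 70.3 × (13.6/11.277)^(-1.8340) = 49.866 mg.
C = m/V = 49.866/11.277 = 4.4217 mg/m³.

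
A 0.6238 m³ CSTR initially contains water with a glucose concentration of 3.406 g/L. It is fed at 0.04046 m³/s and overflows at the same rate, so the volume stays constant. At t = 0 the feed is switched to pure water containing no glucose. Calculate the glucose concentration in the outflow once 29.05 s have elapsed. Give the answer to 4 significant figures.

Transient balance on the dissolved component: V dC/dt = Q(C_in − C).
Time constant τ = V/Q = 0.6238/0.04046 = 15.4177 s.
C approaches C_in exponentially: C(t) = C_in + (C₀ − C_in) e^(−t/τ).
C(29.05) = 0 + (3.406 − 0)·e^(−29.05/15.4177) = 0 + (3.40600)·0.151951 = 0.517544 g/L.

0.5175 g/L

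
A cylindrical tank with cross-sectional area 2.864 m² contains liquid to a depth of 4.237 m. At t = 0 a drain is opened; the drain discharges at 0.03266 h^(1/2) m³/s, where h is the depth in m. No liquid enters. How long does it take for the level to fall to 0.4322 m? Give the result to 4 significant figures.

With no inflow, A dh/dt = −0.03266 √h.
Separate and integrate: 2(√h − √h₀) = −(0.03266/A) t.
t = 2A(√h₀ − √h)/0.03266 = 2·2.864·(√4.237 − √0.4322)/0.03266
  = 5.72800 × (2.05840 − 0.657419) / 0.03266 = 245.707 s.

245.7 s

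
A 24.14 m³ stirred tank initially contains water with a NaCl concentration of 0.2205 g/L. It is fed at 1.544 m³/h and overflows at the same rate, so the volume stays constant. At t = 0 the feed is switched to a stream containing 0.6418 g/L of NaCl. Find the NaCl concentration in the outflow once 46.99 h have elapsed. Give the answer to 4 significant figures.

Transient balance on the dissolved component: V dC/dt = Q(C_in − C).
So dC/dt = (C_in − C)/τ with τ = V/Q = 24.14/1.544 = 15.6347 h.
C approaches C_in exponentially: C(t) = C_in + (C₀ − C_in) e^(−t/τ).
C(46.99) = 0.6418 + (0.2205 − 0.6418)·e^(−46.99/15.6347) = 0.6418 + (-0.421300)·0.0495144 = 0.620940 g/L.

0.6209 g/L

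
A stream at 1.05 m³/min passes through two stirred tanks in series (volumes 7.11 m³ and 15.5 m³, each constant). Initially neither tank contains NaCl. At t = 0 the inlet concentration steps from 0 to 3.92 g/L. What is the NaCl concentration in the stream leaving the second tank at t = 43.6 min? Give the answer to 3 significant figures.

Species balance on tank i: dCᵢ/dt = (Cᵢ₋₁ − Cᵢ)/τᵢ with τᵢ = Vᵢ/Q.
τ₁ = 7.11/1.05 = 6.7714 min; τ₂ = 15.5/1.05 = 14.762 min.
Solving the cascade with C₁(0)=C₂(0)=0 gives C₂(t) = C_in[1 − (τ₁ e^(−t/τ₁) − τ₂ e^(−t/τ₂))/(τ₁ − τ₂)].
At t = 43.6: e^(−t/τ₁) = 0.0015983, e^(−t/τ₂) = 0.052154.
C₂ = 3.92·[1 − (6.7714·0.0015983 − 14.762·0.052154)/(-7.9905)] = 3.92·0.90500 = 3.5476 g/L.

3.55 g/L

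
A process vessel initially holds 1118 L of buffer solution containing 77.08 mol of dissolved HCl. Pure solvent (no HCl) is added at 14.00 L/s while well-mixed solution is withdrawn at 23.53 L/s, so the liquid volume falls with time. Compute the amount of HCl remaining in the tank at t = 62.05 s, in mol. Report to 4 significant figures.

Total volume: dV/dt = Q_in − Q_out = -9.53000 L/s, so V(t) = 1118 − 9.53000 t and V(62.05) = 526.663 L.
No HCl enters, so dm/dt = −Q_out · (m/V).
dm/m = −Q_out dt/(V₀ − 9.53000 t); integrating gives ln(m/m₀) = −(Q_out/(Q_in−Q_out)) ln(V/V₀).
m = m₀ (V₀/V)^(Q_out/(Q_in−Q_out)) = 77.08 × (1118/526.663)^(-2.46905) = 12.0168 mol.

12.02 mol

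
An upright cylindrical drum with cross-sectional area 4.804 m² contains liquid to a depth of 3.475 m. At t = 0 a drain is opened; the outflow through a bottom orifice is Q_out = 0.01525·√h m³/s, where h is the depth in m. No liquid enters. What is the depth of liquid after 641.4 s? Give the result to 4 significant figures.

0.7159 m

Mass balance (ρ constant): A dh/dt = −0.01525 √h.
Separate and integrate: 2(√h − √h₀) = −(0.01525/A) t.
√h = √3.475 − 0.01525·641.4/(2·4.804) = 1.86414 − 1.01804 = 0.846093.
h = 0.846093² = 0.715873 m.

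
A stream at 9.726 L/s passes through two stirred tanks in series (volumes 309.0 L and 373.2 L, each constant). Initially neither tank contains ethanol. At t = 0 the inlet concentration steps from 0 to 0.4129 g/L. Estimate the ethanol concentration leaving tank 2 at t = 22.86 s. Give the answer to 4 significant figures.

0.05781 g/L

Species balance on tank i: dCᵢ/dt = (Cᵢ₋₁ − Cᵢ)/τᵢ with τᵢ = Vᵢ/Q.
τ₁ = 309.0/9.726 = 31.7705 s; τ₂ = 373.2/9.726 = 38.3714 s.
Solving the cascade with C₁(0)=C₂(0)=0 gives C₂(t) = C_in[1 − (τ₁ e^(−t/τ₁) − τ₂ e^(−t/τ₂))/(τ₁ − τ₂)].
At t = 22.86: e^(−t/τ₁) = 0.486979, e^(−t/τ₂) = 0.551145.
C₂ = 0.4129·[1 − (31.7705·0.486979 − 38.3714·0.551145)/(-6.60086)] = 0.4129·0.140014 = 0.0578119 g/L.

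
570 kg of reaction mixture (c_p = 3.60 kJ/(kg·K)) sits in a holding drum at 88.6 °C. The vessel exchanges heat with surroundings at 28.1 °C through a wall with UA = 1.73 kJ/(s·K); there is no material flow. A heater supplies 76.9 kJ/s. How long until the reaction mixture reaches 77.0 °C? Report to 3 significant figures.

1520 s

Lumped-capacitance energy balance: M c_p dT/dt = UA(T_amb − T) + Q̇.
τ = M c_p/UA = 1186.1 s; T_ss = T_amb + Q̇/UA = 28.1 + 76.9/1.73 = 72.551 °C.
T(t) = T_ss + (T₀ − T_ss)e^(−t/τ); set T = 77.0:
t = −τ ln[(T − T_ss)/(T₀ − T_ss)] = −1186.1 · ln(0.27722) = 1521.7 s.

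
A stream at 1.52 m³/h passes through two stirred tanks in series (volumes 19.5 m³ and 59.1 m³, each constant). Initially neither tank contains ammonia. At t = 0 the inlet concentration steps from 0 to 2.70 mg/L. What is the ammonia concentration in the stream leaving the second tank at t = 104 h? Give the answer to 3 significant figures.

2.42 mg/L

Species balance on tank i: dCᵢ/dt = (Cᵢ₋₁ − Cᵢ)/τᵢ with τᵢ = Vᵢ/Q.
τ₁ = 19.5/1.52 = 12.829 h; τ₂ = 59.1/1.52 = 38.882 h.
Solving the cascade with C₁(0)=C₂(0)=0 gives C₂(t) = C_in[1 − (τ₁ e^(−t/τ₁) − τ₂ e^(−t/τ₂))/(τ₁ − τ₂)].
At t = 104: e^(−t/τ₁) = 0.00030152, e^(−t/τ₂) = 0.068921.
C₂ = 2.70·[1 − (12.829·0.00030152 − 38.882·0.068921)/(-26.053)] = 2.70·0.89729 = 2.4227 mg/L.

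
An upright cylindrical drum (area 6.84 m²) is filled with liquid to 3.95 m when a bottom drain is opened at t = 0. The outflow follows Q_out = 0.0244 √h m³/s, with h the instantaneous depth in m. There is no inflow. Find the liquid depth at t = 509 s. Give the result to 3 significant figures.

A dh/dt = −Q_out = −0.0244 √h.
This is separable: 2 d(√h)/dt = −0.0244/A, so √h = √h₀ − (0.0244/(2A)) t.
√h = √3.95 − 0.0244·509/(2·6.84) = 1.9875 − 0.90787 = 1.0796.
h = 1.0796² = 1.1655 m.

1.17 m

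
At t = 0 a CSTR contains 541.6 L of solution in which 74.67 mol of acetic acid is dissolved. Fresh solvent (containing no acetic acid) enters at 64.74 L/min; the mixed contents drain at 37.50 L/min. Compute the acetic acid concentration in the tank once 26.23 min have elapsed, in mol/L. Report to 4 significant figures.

Let m(t) be the amount of acetic acid. Volume: V(t) = V₀ + (Q_in − Q_out) t = 541.6 + 27.2400 t; V(26.23) = 1256.11 L.
Solute balance: dm/dt = 0 − Q_out C = −Q_out m/V(t).
Separate: dm/m = −Q_out dt/V(t) ⇒ ln(m/m₀) = −(Q_out/(Q_in−Q_out)) ln(V/V₀).
m = m₀ (V₀/V)^(Q_out/(Q_in−Q_out)) = 74.67 × (541.6/1256.11)^(1.37665) = 23.4525 mol.
C = m/V = 23.4525/1256.11 = 0.0186708 mol/L.

0.01867 mol/L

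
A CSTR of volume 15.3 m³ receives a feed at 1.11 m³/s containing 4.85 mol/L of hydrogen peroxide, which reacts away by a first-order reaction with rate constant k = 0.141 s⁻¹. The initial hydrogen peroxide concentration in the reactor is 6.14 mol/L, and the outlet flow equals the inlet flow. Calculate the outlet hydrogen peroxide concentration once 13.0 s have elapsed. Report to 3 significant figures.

V dC/dt = Q(C_in − C) − k V C.
dC/dt = (Q/V) C_in − (Q/V + k) C; effective rate a = Q/V + k = 0.072549 + 0.141 = 0.21355 s⁻¹.
C_ss = Q C_in/(Q + kV) = 1.6477 mol/L; C(t) = C_ss + (C₀ − C_ss) e^(−a t).
C(13.0) = 1.6477 + (4.4923)·e^(−0.21355·13.0) = 1.6477 + (4.4923)·0.062279 = 1.9275 mol/L.

1.93 mol/L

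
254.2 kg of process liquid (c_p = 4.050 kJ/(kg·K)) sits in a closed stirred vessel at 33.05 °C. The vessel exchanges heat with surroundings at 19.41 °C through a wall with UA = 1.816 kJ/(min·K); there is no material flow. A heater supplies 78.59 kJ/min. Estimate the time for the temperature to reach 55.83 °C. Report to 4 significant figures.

829.9 min

Lumped-capacitance energy balance: M c_p dT/dt = UA(T_amb − T) + Q̇.
τ = M c_p/UA = 566.911 min; T_ss = T_amb + Q̇/UA = 19.41 + 78.59/1.816 = 62.6864 °C.
T(t) = T_ss + (T₀ − T_ss)e^(−t/τ); set T = 55.83:
t = −τ ln[(T − T_ss)/(T₀ − T_ss)] = −566.911 · ln(0.231351) = 829.854 min.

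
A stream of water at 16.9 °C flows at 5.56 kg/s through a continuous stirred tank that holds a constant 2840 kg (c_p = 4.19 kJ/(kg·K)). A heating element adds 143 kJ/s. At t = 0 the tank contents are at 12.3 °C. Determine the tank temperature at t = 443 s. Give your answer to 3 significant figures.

18.5 °C

Unsteady energy balance on the tank contents: M c_p dT/dt = ṁ c_p (T_in − T) + 143.
Rearrange: dT/dt = (T_ss − T)/τ with τ = M/ṁ = 510.79 s and T_ss = T_in + Q̇/(ṁ c_p) = 23.038 °C.
This is linear first-order; T(t) = T_ss + (T₀ − T_ss) e^(−t/τ).
T(443) = 23.038 + (-10.738)·e^(−443/510.79) = 23.038 + (-10.738)·0.42009 = 18.527 °C.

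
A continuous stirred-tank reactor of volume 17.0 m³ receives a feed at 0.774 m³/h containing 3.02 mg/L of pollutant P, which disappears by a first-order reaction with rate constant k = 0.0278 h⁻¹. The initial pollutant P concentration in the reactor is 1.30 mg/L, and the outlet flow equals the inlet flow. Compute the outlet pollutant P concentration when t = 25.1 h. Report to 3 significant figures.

1.78 mg/L

Accumulation = in − out − consumed: V dC/dt = Q C_in − Q C − k V C.
dC/dt = (Q/V) C_in − (Q/V + k) C; effective rate a = Q/V + k = 0.045529 + 0.0278 = 0.073329 h⁻¹.
C_ss = Q C_in/(Q + kV) = 1.8751 mg/L; C(t) = C_ss + (C₀ − C_ss) e^(−a t).
C(25.1) = 1.8751 + (-0.57508)·e^(−0.073329·25.1) = 1.8751 + (-0.57508)·0.15873 = 1.7838 mg/L.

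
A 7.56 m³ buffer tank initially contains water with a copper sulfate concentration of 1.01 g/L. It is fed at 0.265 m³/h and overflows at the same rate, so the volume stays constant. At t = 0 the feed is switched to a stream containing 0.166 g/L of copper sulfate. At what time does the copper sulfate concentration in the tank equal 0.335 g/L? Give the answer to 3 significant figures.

Species balance: V dC/dt = Q(C_in − C) ⇒ τ = V/Q = 28.528 h.
C(t) = C_in + (C₀ − C_in) e^(−t/τ). Set C = 0.335 and solve for t:
e^(−t/τ) = (C − C_in)/(C₀ − C_in) = (0.335 − 0.166)/(1.01 − 0.166) = 0.20024
t = −τ ln(…) = 28.528 × 1.6083 = 45.881 h.

45.9 h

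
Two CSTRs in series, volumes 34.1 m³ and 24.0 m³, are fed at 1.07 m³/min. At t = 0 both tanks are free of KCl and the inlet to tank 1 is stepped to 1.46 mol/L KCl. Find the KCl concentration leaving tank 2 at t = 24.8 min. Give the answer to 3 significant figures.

0.345 mol/L

Species balance on tank i: dCᵢ/dt = (Cᵢ₋₁ − Cᵢ)/τᵢ with τᵢ = Vᵢ/Q.
τ₁ = 34.1/1.07 = 31.869 min; τ₂ = 24.0/1.07 = 22.430 min.
Solving the cascade with C₁(0)=C₂(0)=0 gives C₂(t) = C_in[1 − (τ₁ e^(−t/τ₁) − τ₂ e^(−t/τ₂))/(τ₁ − τ₂)].
At t = 24.8: e^(−t/τ₁) = 0.45924, e^(−t/τ₂) = 0.33099.
C₂ = 1.46·[1 − (31.869·0.45924 − 22.430·0.33099)/(9.4393)] = 1.46·0.23601 = 0.34457 mol/L.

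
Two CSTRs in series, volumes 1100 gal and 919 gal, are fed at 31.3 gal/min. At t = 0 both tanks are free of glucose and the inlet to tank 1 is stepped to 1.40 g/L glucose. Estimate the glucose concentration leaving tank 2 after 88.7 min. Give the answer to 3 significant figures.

1.06 g/L

Species balance on tank i: dCᵢ/dt = (Cᵢ₋₁ − Cᵢ)/τᵢ with τᵢ = Vᵢ/Q.
τ₁ = 1100/31.3 = 35.144 min; τ₂ = 919/31.3 = 29.361 min.
Solving the cascade with C₁(0)=C₂(0)=0 gives C₂(t) = C_in[1 − (τ₁ e^(−t/τ₁) − τ₂ e^(−t/τ₂))/(τ₁ − τ₂)].
At t = 88.7: e^(−t/τ₁) = 0.080145, e^(−t/τ₂) = 0.048752.
C₂ = 1.40·[1 − (35.144·0.080145 − 29.361·0.048752)/(5.7827)] = 1.40·0.76046 = 1.0646 g/L.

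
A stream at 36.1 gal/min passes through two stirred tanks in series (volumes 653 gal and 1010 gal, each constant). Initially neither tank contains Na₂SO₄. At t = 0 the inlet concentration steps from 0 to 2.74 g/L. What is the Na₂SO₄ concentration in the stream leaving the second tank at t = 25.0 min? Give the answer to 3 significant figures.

Species balance on tank i: dCᵢ/dt = (Cᵢ₋₁ − Cᵢ)/τᵢ with τᵢ = Vᵢ/Q.
τ₁ = 653/36.1 = 18.089 min; τ₂ = 1010/36.1 = 27.978 min.
Solving the cascade with C₁(0)=C₂(0)=0 gives C₂(t) = C_in[1 − (τ₁ e^(−t/τ₁) − τ₂ e^(−t/τ₂))/(τ₁ − τ₂)].
At t = 25.0: e^(−t/τ₁) = 0.25106, e^(−t/τ₂) = 0.40919.
C₂ = 2.74·[1 − (18.089·0.25106 − 27.978·0.40919)/(-9.8892)] = 2.74·0.30155 = 0.82624 g/L.

0.826 g/L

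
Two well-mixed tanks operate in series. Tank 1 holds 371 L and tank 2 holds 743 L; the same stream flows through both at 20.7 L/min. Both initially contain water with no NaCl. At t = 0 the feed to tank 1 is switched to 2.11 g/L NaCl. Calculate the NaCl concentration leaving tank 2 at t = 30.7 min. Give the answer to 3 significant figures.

Each tank obeys Vᵢ dCᵢ/dt = Q(Cᵢ₋₁ − Cᵢ), so τᵢ = Vᵢ/Q.
τ₁ = 371/20.7 = 17.923 min; τ₂ = 743/20.7 = 35.894 min.
Solving the cascade with C₁(0)=C₂(0)=0 gives C₂(t) = C_in[1 − (τ₁ e^(−t/τ₁) − τ₂ e^(−t/τ₂))/(τ₁ − τ₂)].
At t = 30.7: e^(−t/τ₁) = 0.18034, e^(−t/τ₂) = 0.42515.
C₂ = 2.11·[1 − (17.923·0.18034 − 35.894·0.42515)/(-17.971)] = 2.11·0.33069 = 0.69775 g/L.

0.698 g/L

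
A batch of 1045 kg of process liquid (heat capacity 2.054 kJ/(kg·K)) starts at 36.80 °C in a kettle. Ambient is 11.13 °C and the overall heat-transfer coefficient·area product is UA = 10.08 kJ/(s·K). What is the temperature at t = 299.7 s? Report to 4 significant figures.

17.41 °C

First-law balance (no shaft work): M c_p dT/dt = −UA(T − T_amb).
dT/dt = (T_ss − T)/τ with T_ss = T_amb = 11.1300 °C, τ = M c_p/UA = 1045·2.054/10.08 = 212.939 s.
Solution: T(t) = T_ss + (T₀ − T_ss) e^(−t/τ).
T(299.7) = 11.1300 + (25.6700)·0.244769 = 17.4132 °C.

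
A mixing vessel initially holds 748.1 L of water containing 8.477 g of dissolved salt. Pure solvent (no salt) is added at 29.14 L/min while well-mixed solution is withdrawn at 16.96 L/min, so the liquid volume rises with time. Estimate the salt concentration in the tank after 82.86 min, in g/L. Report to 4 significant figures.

0.001469 g/L

Total volume: dV/dt = Q_in − Q_out = 12.1800 L/min, so V(t) = 748.1 + 12.1800 t and V(82.86) = 1757.33 L.
Solute balance: dm/dt = 0 − Q_out C = −Q_out m/V(t).
dm/m = −Q_out dt/(V₀ + 12.1800 t); integrating gives ln(m/m₀) = −(Q_out/(Q_in−Q_out)) ln(V/V₀).
m = m₀ (V₀/V)^(Q_out/(Q_in−Q_out)) = 8.477 × (748.1/1757.33)^(1.39245) = 2.58102 g.
C = m/V = 2.58102/1757.33 = 0.00146871 g/L.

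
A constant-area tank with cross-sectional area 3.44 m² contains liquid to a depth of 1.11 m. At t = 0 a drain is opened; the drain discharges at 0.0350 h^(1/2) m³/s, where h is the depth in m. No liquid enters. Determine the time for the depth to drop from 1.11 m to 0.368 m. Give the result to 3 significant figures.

87.9 s

Mass balance (ρ constant): A dh/dt = −0.0350 √h.
Separate and integrate: 2(√h − √h₀) = −(0.0350/A) t.
t = 2A(√h₀ − √h)/0.0350 = 2·3.44·(√1.11 − √0.368)/0.0350
  = 6.8800 × (1.0536 − 0.60663) / 0.0350 = 87.855 s.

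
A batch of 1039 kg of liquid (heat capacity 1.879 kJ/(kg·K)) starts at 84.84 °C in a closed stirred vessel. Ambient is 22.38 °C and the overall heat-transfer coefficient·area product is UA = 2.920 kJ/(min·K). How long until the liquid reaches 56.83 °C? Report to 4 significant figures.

Unsteady energy balance on the tank contents: M c_p dT/dt = −UA(T − T_amb).
τ = M c_p/UA = 668.589 min; T_ss = T_amb = 22.3800 °C.
T(t) = T_ss + (T₀ − T_ss)e^(−t/τ); set T = 56.83:
t = −τ ln[(T − T_ss)/(T₀ − T_ss)] = −668.589 · ln(0.551553) = 397.822 min.

397.8 min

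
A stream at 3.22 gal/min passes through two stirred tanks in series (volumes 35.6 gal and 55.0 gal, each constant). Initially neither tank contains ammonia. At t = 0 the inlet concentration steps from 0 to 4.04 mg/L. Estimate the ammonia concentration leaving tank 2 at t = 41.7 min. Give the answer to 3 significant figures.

Time constants: τᵢ = Vᵢ/Q for each well-mixed tank.
τ₁ = 35.6/3.22 = 11.056 min; τ₂ = 55.0/3.22 = 17.081 min.
Solving the cascade with C₁(0)=C₂(0)=0 gives C₂(t) = C_in[1 − (τ₁ e^(−t/τ₁) − τ₂ e^(−t/τ₂))/(τ₁ − τ₂)].
At t = 41.7: e^(−t/τ₁) = 0.023012, e^(−t/τ₂) = 0.087044.
C₂ = 4.04·[1 − (11.056·0.023012 − 17.081·0.087044)/(-6.0248)] = 4.04·0.79545 = 3.2136 mg/L.

3.21 mg/L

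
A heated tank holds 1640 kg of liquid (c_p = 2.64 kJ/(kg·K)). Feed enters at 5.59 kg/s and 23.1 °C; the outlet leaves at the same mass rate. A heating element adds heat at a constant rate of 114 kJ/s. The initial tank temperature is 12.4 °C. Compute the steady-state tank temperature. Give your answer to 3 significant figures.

30.8 °C

M c_p dT/dt = ṁ c_p (T_in − T) + Q̇.
At steady state dT/dt = 0 ⇒ T_ss = T_in + Q̇/(ṁ c_p) = 23.1 + 114/(5.59·2.64) = 30.825 °C.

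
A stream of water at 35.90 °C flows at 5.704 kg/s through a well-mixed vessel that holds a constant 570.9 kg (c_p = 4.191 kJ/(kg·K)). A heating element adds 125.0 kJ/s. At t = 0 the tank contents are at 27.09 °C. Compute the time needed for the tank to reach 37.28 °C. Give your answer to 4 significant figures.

M c_p dT/dt = ṁ c_p (T_in − T) + Q̇.
τ = M/ṁ = 100.088 s; T_ss = T_in + Q̇/(ṁ c_p) = 41.1289 °C.
T(t) = T_ss + (T₀ − T_ss) e^(−t/τ). Set T = 37.28:
e^(−t/τ) = (37.28 − 41.1289)/(27.09 − 41.1289) = 0.274161
t = −100.088 · ln(0.274161) = 129.517 s.

129.5 s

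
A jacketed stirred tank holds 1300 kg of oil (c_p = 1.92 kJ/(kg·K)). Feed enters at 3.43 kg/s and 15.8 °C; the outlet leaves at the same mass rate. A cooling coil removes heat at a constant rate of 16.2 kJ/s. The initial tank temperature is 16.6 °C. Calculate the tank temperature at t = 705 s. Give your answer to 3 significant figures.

13.8 °C

Energy balance: M c_p dT/dt = ṁ c_p (T_in − T) − 16.2.
τ = M/ṁ = 379.01 s; T_ss = T_in − Q̇/(ṁ c_p) = 15.8 − 16.2/(3.43·1.92) = 13.340 °C.
T approaches T_ss exponentially: T(t) = T_ss + (T₀ − T_ss) e^(−t/τ).
T(705) = 13.340 + (3.2599)·e^(−705/379.01) = 13.340 + (3.2599)·0.15565 = 13.848 °C.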